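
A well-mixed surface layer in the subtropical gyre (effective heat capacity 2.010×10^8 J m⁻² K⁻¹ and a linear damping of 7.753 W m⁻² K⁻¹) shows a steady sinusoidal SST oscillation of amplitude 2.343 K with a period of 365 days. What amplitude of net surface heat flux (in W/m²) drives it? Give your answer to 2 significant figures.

96

Areal heat capacity C = 2.010×10^8 J m⁻² K⁻¹ (given).
ω = 2π / 3.15×10^7 s = 1.99×10^-7 s⁻¹.
√((Cω)² + λ²) = √((40.0)² + 7.753²) = 40.8 W/(m²·K).
F₀ = A × √((Cω)²+λ²) = 2.343 × 40.8 = 95.6 W/m².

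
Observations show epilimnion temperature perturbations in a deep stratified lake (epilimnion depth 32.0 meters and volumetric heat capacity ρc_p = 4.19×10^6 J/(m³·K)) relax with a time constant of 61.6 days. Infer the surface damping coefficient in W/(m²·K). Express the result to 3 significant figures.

Areal heat capacity C = ρc_p × D = 4.19×10^6 × 32.0 = 1.34×10^8 J/(m^2 K).
τ = 61.6 days = 5.32×10^6 s.
λ = C / τ = 1.34×10^8 / 5.32×10^6 = 25.2 W/(m²·K).

25.2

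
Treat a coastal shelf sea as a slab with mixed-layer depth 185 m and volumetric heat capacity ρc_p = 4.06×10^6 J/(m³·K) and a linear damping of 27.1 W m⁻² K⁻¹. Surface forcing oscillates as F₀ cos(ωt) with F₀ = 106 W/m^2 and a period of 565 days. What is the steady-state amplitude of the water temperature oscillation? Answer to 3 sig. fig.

Areal heat capacity C = ρc_p × D = 4.06×10^6 × 185 = 7.51×10^8 J m⁻² K⁻¹.
Angular frequency ω = 2π / T = 2π / 4.88×10^7 s = 1.29×10^-7 s⁻¹.
√((Cω)² + λ²) = √((96.7)² + 27.1²) = 100 W/(m²·K).
Amplitude A = F₀ / √((Cω)²+λ²) = 106 / 100 = 1.06 K.

1.06 K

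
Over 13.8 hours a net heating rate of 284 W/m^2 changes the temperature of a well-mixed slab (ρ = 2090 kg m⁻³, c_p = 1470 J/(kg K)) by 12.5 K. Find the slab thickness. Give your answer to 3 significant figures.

Heat input Q = F Δt = 284 × 49700 s = 1.41×10^7 J/m².
Required areal heat capacity C = Q / ΔT = 1.13×10^6 J/(m²·K).
Depth D = C / (ρ c_p) = 1.13×10^6 / (2090 × 1470) = 0.367 m.

0.367 m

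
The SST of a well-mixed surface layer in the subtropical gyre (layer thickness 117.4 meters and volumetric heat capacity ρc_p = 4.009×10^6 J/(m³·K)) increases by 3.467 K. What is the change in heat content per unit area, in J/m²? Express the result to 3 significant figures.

1.63×10^9

Areal heat capacity C = ρc_p × D = 4.009×10^6 × 117.4 = 4.71×10^8 J m⁻² K⁻¹.
ΔQ = C ΔT = 4.71×10^8 × 3.467 = 1.63×10^9 J/m².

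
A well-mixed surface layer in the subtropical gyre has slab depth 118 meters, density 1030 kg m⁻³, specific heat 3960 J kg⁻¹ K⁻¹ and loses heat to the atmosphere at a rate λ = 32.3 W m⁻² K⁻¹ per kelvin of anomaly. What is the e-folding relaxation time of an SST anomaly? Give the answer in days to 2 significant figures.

170 days

Areal heat capacity C = ρ c_p D = 1030 × 3960 × 118 = 4.81×10^8 J/(m^2 K).
Relaxation time τ = C / λ = 4.81×10^8 / 32.3 = 1.49×10^7 s.
In days: 1.49×10^7 s / (86400 s/day) = 172 days.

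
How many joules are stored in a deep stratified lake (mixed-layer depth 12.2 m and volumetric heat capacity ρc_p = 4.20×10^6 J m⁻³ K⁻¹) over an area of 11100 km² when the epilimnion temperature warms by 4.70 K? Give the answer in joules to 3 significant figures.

Areal heat capacity C = ρc_p × D = 4.20×10^6 × 12.2 = 5.12×10^7 J/(m^2 K).
Heat per unit area: q = C ΔT = 5.12×10^7 × 4.70 = 2.41×10^8 J/m².
Total heat: Q = q × A = 2.41×10^8 × (11100 × 10⁶ m²) = 2.67×10^18 J.

2.67×10^18 J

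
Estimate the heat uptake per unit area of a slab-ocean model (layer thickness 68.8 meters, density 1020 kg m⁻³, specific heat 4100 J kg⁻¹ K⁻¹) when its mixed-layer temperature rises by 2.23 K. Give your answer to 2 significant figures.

Areal heat capacity C = ρ c_p D = 1020 × 4100 × 68.8 = 2.88×10^8 J/(m^2 K).
ΔQ = C ΔT = 2.88×10^8 × 2.23 = 6.42×10^8 J/m².

6.4×10^8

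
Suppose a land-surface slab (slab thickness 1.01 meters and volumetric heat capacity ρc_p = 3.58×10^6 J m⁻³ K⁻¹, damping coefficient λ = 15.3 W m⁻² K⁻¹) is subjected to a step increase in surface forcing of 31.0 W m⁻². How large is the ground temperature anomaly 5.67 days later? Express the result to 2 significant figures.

1.8 K

Areal heat capacity C = ρc_p × D = 3.58×10^6 × 1.01 = 3.62×10^6 J/(m^2 K).
τ = C / λ = 3.62×10^6 / 15.3 = 2.36×10^5 s.
Equilibrium anomaly ΔT_eq = F / λ = 31.0 / 15.3 = 2.03 K.
t = 5.67 days = 4.90×10^5 s, so t/τ = 2.07.
ΔT(t) = ΔT_eq (1 − e^(−t/τ)) = 2.03 × (1 − e^−2.07) = 1.77 K.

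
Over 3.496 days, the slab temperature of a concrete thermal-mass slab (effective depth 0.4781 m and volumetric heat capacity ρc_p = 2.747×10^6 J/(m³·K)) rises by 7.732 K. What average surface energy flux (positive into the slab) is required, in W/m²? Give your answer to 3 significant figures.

Areal heat capacity C = ρc_p × D = 2.747×10^6 × 0.4781 = 1.31×10^6 J m⁻² K⁻¹.
Required heat per unit area: Q = C ΔT = 1.31×10^6 × 7.732 = 1.02×10^7 J/m².
Flux F = Q / Δt = 1.02×10^7 / 3.02×10^5 s = 33.6 W/m².

33.6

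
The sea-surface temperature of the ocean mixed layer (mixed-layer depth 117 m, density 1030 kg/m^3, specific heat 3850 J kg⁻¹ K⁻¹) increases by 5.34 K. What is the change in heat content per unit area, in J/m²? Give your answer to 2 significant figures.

2.5×10^9

Areal heat capacity C = ρ c_p D = 1030 × 3850 × 117 = 4.64×10^8 J/(m²·K).
ΔQ = C ΔT = 4.64×10^8 × 5.34 = 2.48×10^9 J/m².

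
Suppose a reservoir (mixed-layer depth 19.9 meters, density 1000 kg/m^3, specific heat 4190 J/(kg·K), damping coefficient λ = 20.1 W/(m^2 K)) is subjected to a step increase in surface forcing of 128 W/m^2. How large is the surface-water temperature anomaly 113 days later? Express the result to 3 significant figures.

5.76 K

Areal heat capacity C = ρ c_p D = 1000 × 4190 × 19.9 = 8.34×10^7 J/(m²·K).
τ = C / λ = 8.34×10^7 / 20.1 = 4.15×10^6 s.
Equilibrium anomaly ΔT_eq = F / λ = 128 / 20.1 = 6.37 K.
t = 113 days = 9.76×10^6 s, so t/τ = 2.35.
ΔT(t) = ΔT_eq (1 − e^(−t/τ)) = 6.37 × (1 − e^−2.35) = 5.76 K.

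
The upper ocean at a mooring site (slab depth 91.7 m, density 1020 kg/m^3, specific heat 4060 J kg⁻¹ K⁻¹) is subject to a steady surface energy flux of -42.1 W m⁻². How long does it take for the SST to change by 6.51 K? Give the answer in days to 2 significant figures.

680 days

Areal heat capacity C = ρ c_p D = 1020 × 4060 × 91.7 = 3.80×10^8 J/(m^2 K).
Time required: Δt = C ΔT / F = 3.80×10^8 × -6.51 / -42.1 = 5.87×10^7 s.
In days: 5.87×10^7 s / (86400 s/day) = 680 days.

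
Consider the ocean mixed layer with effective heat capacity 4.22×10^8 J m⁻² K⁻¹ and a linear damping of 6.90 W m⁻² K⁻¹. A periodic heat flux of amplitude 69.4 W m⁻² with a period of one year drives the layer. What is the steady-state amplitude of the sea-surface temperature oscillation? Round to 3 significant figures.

Areal heat capacity C = 4.22×10^8 J m⁻² K⁻¹ (given).
Angular frequency ω = 2π / T = 2π / 3.15×10^7 s = 1.99×10^-7 s⁻¹.
√((Cω)² + λ²) = √((84.1)² + 6.90²) = 84.4 W/(m²·K).
Amplitude A = F₀ / √((Cω)²+λ²) = 69.4 / 84.4 = 0.823 K.

0.823 K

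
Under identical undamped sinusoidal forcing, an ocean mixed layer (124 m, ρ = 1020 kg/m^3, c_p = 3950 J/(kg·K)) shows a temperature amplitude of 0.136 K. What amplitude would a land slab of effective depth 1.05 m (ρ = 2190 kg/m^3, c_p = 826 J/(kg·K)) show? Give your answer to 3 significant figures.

35.8 K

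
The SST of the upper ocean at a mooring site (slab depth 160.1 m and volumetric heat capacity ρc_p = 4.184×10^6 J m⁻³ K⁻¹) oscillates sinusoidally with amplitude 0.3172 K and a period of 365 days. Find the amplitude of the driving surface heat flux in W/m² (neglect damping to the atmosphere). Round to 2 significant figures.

Areal heat capacity C = ρc_p × D = 4.184×10^6 × 160.1 = 6.70×10^8 J/(m²·K).
ω = 2π / 3.15×10^7 s = 1.99×10^-7 s⁻¹.
Cω = 6.70×10^8 × 1.99×10^-7 = 133 W/(m²·K).
F₀ = A × Cω = 0.3172 × 133 = 42.3 W/m².

42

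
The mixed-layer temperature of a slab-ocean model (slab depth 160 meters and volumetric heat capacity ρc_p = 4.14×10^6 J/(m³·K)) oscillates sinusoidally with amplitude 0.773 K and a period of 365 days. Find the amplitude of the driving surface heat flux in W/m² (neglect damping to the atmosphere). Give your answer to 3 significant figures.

Areal heat capacity C = ρc_p × D = 4.14×10^6 × 160 = 6.62×10^8 J m⁻² K⁻¹.
ω = 2π / 3.15×10^7 s = 1.99×10^-7 s⁻¹.
Cω = 6.62×10^8 × 1.99×10^-7 = 132 W/(m²·K).
F₀ = A × Cω = 0.773 × 132 = 102 W/m².

102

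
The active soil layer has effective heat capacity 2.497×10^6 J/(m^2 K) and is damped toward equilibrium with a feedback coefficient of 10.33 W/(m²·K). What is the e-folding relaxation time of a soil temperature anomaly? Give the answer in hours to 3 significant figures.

Areal heat capacity C = 2.497×10^6 J/(m^2 K) (given).
Relaxation time τ = C / λ = 2.50×10^6 / 10.33 = 2.42×10^5 s.
In hours: 2.42×10^5 s / (3600 s/hour) = 67.1 hours.

67.1 hours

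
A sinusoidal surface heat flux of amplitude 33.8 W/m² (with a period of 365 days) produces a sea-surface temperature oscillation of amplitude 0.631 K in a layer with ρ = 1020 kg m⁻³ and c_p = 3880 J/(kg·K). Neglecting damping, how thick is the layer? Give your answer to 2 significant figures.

ω = 2π / 3.15×10^7 s = 1.99×10^-7 s⁻¹.
Required C = F₀ / (A ω) = 33.8 / (0.631 × 1.99×10^-7) = 2.69×10^8 J/(m²·K).
D = C / (ρ c_p) = 2.69×10^8 / (1020 × 3880) = 67.9 m.

68 m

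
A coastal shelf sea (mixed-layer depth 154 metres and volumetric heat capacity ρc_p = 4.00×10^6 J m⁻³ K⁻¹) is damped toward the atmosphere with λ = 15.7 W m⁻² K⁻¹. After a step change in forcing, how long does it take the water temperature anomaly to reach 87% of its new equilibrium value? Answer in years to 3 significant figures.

Areal heat capacity C = ρc_p × D = 4.00×10^6 × 154 = 6.16×10^8 J/(m²·K).
τ = C / λ = 6.16×10^8 / 15.7 = 3.92×10^7 s.
Fraction reached: 1 − e^(−t/τ) = 0.87 ⇒ t = −τ ln(1 − 0.87) = τ × 2.04.
t = 8.00×10^7 s = 2.54 years.

2.54 years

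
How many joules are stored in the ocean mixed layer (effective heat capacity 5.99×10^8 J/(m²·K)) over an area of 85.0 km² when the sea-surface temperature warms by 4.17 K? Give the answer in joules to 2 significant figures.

Areal heat capacity C = 5.99×10^8 J/(m²·K) (given).
Heat per unit area: q = C ΔT = 5.99×10^8 × 4.17 = 2.50×10^9 J/m².
Total heat: Q = q × A = 2.50×10^9 × (85.0 × 10⁶ m²) = 2.12×10^17 J.

2.1×10^17 J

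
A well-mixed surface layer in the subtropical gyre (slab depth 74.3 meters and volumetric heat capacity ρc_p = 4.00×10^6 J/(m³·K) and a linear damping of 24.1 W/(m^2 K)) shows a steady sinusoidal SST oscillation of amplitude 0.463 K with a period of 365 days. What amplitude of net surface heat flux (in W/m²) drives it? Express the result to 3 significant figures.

Areal heat capacity C = ρc_p × D = 4.00×10^6 × 74.3 = 2.97×10^8 J/(m²·K).
ω = 2π / 3.15×10^7 s = 1.99×10^-7 s⁻¹.
√((Cω)² + λ²) = √((59.2)² + 24.1²) = 63.9 W/(m²·K).
F₀ = A × √((Cω)²+λ²) = 0.463 × 63.9 = 29.6 W/m².

29.6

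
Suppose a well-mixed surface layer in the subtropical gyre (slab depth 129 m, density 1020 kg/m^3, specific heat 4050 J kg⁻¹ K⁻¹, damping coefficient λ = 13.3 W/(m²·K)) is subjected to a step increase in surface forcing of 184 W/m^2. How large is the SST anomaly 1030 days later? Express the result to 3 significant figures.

Areal heat capacity C = ρ c_p D = 1020 × 4050 × 129 = 5.33×10^8 J m⁻² K⁻¹.
τ = C / λ = 5.33×10^8 / 13.3 = 4.01×10^7 s.
Equilibrium anomaly ΔT_eq = F / λ = 184 / 13.3 = 13.8 K.
t = 1030 days = 8.90×10^7 s, so t/τ = 2.22.
ΔT(t) = ΔT_eq (1 − e^(−t/τ)) = 13.8 × (1 − e^−2.22) = 12.3 K.

12.3 K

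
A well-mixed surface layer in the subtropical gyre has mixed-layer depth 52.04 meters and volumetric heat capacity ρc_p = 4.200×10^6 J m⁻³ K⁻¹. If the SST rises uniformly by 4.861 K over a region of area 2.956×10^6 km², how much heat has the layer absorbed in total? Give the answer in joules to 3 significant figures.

Areal heat capacity C = ρc_p × D = 4.200×10^6 × 52.04 = 2.19×10^8 J/(m^2 K).
Heat per unit area: q = C ΔT = 2.19×10^8 × 4.861 = 1.06×10^9 J/m².
Total heat: Q = q × A = 1.06×10^9 × (2.956×10^6 × 10⁶ m²) = 3.14×10^21 J.

3.14×10^21 J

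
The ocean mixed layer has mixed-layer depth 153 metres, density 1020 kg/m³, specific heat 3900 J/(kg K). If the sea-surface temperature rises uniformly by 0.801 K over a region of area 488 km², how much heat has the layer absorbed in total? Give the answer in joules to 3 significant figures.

2.38×10^17 J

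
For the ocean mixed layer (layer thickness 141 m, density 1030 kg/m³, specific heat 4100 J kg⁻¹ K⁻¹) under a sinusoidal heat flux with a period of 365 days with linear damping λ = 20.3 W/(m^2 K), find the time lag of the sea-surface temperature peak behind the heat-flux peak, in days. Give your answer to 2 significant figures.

81 days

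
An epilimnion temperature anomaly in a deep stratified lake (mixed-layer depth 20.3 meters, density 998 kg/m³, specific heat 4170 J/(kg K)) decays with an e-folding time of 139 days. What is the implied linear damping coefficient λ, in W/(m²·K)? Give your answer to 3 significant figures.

Areal heat capacity C = ρ c_p D = 998 × 4170 × 20.3 = 8.45×10^7 J/(m²·K).
τ = 139 days = 1.20×10^7 s.
λ = C / τ = 8.45×10^7 / 1.20×10^7 = 7.03 W/(m²·K).

7.03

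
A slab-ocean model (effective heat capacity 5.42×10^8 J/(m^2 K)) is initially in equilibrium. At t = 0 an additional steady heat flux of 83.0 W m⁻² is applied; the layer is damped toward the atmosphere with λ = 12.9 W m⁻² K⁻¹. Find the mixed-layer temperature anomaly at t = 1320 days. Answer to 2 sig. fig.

6.0 K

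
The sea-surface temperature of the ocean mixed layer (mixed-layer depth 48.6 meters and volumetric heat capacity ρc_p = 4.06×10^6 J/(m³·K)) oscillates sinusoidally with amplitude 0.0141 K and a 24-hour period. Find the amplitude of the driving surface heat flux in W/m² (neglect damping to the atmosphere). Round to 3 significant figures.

202

Areal heat capacity C = ρc_p × D = 4.06×10^6 × 48.6 = 1.97×10^8 J/(m²·K).
ω = 2π / 86400 s = 7.27×10^-5 s⁻¹.
Cω = 1.97×10^8 × 7.27×10^-5 = 14300 W/(m²·K).
F₀ = A × Cω = 0.0141 × 14300 = 202 W/m².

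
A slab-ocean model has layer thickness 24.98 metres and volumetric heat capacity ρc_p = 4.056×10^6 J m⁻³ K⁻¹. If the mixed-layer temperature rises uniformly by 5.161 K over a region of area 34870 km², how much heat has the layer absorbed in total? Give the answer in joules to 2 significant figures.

Areal heat capacity C = ρc_p × D = 4.056×10^6 × 24.98 = 1.01×10^8 J/(m²·K).
Heat per unit area: q = C ΔT = 1.01×10^8 × 5.161 = 5.23×10^8 J/m².
Total heat: Q = q × A = 5.23×10^8 × (34870 × 10⁶ m²) = 1.82×10^19 J.

1.8×10^19 J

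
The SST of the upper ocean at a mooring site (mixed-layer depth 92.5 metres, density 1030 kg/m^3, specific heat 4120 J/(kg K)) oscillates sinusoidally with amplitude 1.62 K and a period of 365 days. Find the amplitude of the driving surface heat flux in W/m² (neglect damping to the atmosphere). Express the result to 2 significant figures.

Areal heat capacity C = ρ c_p D = 1030 × 4120 × 92.5 = 3.93×10^8 J m⁻² K⁻¹.
ω = 2π / 3.15×10^7 s = 1.99×10^-7 s⁻¹.
Cω = 3.93×10^8 × 1.99×10^-7 = 78.2 W/(m²·K).
F₀ = A × Cω = 1.62 × 78.2 = 127 W/m².

130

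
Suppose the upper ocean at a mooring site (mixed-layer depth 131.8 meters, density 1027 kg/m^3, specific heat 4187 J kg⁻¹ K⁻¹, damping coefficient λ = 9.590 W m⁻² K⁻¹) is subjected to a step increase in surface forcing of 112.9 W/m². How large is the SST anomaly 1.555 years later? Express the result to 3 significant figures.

6.64 K

Areal heat capacity C = ρ c_p D = 1027 × 4187 × 131.8 = 5.67×10^8 J/(m^2 K).
τ = C / λ = 5.67×10^8 / 9.590 = 5.91×10^7 s.
Equilibrium anomaly ΔT_eq = F / λ = 112.9 / 9.590 = 11.8 K.
t = 1.555 years = 4.91×10^7 s, so t/τ = 0.830.
ΔT(t) = ΔT_eq (1 − e^(−t/τ)) = 11.8 × (1 − e^−0.830) = 6.64 K.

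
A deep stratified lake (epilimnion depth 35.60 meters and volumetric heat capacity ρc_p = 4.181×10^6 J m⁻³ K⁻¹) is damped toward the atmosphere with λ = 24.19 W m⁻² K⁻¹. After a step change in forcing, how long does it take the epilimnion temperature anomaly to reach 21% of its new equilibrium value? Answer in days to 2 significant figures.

Areal heat capacity C = ρc_p × D = 4.181×10^6 × 35.60 = 1.49×10^8 J/(m^2 K).
τ = C / λ = 1.49×10^8 / 24.19 = 6.15×10^6 s.
Fraction reached: 1 − e^(−t/τ) = 0.21 ⇒ t = −τ ln(1 − 0.21) = τ × 0.236.
t = 1.45×10^6 s = 16.8 days.

17 days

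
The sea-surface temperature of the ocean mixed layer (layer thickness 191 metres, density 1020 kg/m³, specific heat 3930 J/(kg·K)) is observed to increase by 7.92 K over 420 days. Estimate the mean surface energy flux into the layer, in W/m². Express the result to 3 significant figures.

Areal heat capacity C = ρ c_p D = 1020 × 3930 × 191 = 7.66×10^8 J m⁻² K⁻¹.
Required heat per unit area: Q = C ΔT = 7.66×10^8 × 7.92 = 6.06×10^9 J/m².
Flux F = Q / Δt = 6.06×10^9 / 3.63×10^7 s = 167 W/m².

167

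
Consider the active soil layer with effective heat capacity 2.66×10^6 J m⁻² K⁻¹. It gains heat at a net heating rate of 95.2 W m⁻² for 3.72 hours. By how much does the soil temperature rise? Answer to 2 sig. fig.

Areal heat capacity C = 2.66×10^6 J m⁻² K⁻¹ (given).
Net heat input Q = F Δt = 95.2 × (3.72 hours × 3600 s/hour) = 1.27×10^6 J/m².
ΔT = Q / C = 1.27×10^6 / 2.66×10^6 = 0.479 K.

0.48 K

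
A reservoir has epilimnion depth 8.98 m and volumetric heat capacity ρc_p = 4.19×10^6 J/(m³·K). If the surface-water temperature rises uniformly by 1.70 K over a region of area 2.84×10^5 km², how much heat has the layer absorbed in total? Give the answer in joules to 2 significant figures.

1.8×10^19 J

Areal heat capacity C = ρc_p × D = 4.19×10^6 × 8.98 = 3.76×10^7 J/(m²·K).
Heat per unit area: q = C ΔT = 3.76×10^7 × 1.70 = 6.40×10^7 J/m².
Total heat: Q = q × A = 6.40×10^7 × (2.84×10^5 × 10⁶ m²) = 1.82×10^19 J.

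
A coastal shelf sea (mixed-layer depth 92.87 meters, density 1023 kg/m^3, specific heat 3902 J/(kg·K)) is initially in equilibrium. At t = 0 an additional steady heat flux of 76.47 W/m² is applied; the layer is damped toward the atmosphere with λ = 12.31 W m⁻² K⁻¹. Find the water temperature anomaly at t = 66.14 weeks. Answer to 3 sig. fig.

4.57 K

Areal heat capacity C = ρ c_p D = 1023 × 3902 × 92.87 = 3.71×10^8 J m⁻² K⁻¹.
τ = C / λ = 3.71×10^8 / 12.31 = 3.01×10^7 s.
Equilibrium anomaly ΔT_eq = F / λ = 76.47 / 12.31 = 6.21 K.
t = 66.14 weeks = 4.00×10^7 s, so t/τ = 1.33.
ΔT(t) = ΔT_eq (1 − e^(−t/τ)) = 6.21 × (1 − e^−1.33) = 4.57 K.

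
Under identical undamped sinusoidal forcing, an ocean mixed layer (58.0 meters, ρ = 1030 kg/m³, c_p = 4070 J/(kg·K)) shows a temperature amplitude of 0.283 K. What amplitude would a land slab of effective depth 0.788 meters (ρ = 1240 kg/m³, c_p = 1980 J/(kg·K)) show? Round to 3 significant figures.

35.6 K

C_ocean = 2.43×10^8 J/(m²·K); C_land = 1.93×10^6 J/(m²·K).
A ∝ 1/C ⇒ A_land = A_ocean × C_ocean/C_land = 0.283 × 126 = 35.6 K.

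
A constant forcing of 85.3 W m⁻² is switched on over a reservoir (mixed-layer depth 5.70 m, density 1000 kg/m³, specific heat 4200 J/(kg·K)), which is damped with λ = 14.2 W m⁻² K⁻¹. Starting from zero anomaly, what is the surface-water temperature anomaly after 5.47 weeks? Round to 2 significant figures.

Areal heat capacity C = ρ c_p D = 1000 × 4200 × 5.70 = 2.39×10^7 J/(m^2 K).
τ = C / λ = 2.39×10^7 / 14.2 = 1.69×10^6 s.
Equilibrium anomaly ΔT_eq = F / λ = 85.3 / 14.2 = 6.01 K.
t = 5.47 weeks = 3.31×10^6 s, so t/τ = 1.96.
ΔT(t) = ΔT_eq (1 − e^(−t/τ)) = 6.01 × (1 − e^−1.96) = 5.16 K.

5.2 K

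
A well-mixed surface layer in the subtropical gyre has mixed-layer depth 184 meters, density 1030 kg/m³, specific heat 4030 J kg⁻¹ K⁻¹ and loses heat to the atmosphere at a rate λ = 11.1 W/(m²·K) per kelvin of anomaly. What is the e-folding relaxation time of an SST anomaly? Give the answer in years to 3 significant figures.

Areal heat capacity C = ρ c_p D = 1030 × 4030 × 184 = 7.64×10^8 J/(m²·K).
Relaxation time τ = C / λ = 7.64×10^8 / 11.1 = 6.88×10^7 s.
In years: 6.88×10^7 s / (3.156×10^7 s/year) = 2.18 years.

2.18 years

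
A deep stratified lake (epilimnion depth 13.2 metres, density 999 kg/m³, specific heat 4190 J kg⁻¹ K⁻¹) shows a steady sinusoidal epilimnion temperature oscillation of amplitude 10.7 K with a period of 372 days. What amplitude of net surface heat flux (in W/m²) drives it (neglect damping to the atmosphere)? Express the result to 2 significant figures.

Areal heat capacity C = ρ c_p D = 999 × 4190 × 13.2 = 5.53×10^7 J/(m^2 K).
ω = 2π / 3.21×10^7 s = 1.95×10^-7 s⁻¹.
Cω = 5.53×10^7 × 1.95×10^-7 = 10.8 W/(m²·K).
F₀ = A × Cω = 10.7 × 10.8 = 116 W/m².

120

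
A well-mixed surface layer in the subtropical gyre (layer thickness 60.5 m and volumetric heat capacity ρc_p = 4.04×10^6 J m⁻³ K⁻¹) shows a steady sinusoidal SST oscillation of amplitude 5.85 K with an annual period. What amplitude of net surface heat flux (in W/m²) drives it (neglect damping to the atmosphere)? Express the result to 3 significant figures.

285

Areal heat capacity C = ρc_p × D = 4.04×10^6 × 60.5 = 2.44×10^8 J m⁻² K⁻¹.
ω = 2π / 3.15×10^7 s = 1.99×10^-7 s⁻¹.
Cω = 2.44×10^8 × 1.99×10^-7 = 48.7 W/(m²·K).
F₀ = A × Cω = 5.85 × 48.7 = 285 W/m².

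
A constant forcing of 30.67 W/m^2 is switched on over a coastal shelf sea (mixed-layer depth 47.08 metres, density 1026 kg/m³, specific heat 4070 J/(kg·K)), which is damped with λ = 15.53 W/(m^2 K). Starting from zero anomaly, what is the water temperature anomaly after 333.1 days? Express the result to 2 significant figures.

Areal heat capacity C = ρ c_p D = 1026 × 4070 × 47.08 = 1.97×10^8 J/(m²·K).
τ = C / λ = 1.97×10^8 / 15.53 = 1.27×10^7 s.
Equilibrium anomaly ΔT_eq = F / λ = 30.67 / 15.53 = 1.97 K.
t = 333.1 days = 2.88×10^7 s, so t/τ = 2.27.
ΔT(t) = ΔT_eq (1 − e^(−t/τ)) = 1.97 × (1 − e^−2.27) = 1.77 K.

1.8 K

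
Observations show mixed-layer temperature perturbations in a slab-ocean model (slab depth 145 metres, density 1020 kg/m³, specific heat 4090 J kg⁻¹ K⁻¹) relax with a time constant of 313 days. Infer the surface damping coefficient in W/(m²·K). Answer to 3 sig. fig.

22.4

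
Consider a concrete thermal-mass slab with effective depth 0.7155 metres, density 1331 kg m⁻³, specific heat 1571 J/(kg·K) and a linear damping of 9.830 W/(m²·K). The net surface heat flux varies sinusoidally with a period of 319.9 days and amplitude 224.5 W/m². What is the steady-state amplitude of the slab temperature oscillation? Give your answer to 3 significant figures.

Areal heat capacity C = ρ c_p D = 1331 × 1571 × 0.7155 = 1.50×10^6 J/(m²·K).
Angular frequency ω = 2π / T = 2π / 2.76×10^7 s = 2.27×10^-7 s⁻¹.
√((Cω)² + λ²) = √((0.340)² + 9.830²) = 9.84 W/(m²·K).
Amplitude A = F₀ / √((Cω)²+λ²) = 224.5 / 9.84 = 22.8 K.

22.8 K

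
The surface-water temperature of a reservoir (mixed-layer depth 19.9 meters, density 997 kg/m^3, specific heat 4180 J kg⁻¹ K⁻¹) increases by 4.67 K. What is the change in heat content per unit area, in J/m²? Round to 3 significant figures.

3.87×10^8

Areal heat capacity C = ρ c_p D = 997 × 4180 × 19.9 = 8.29×10^7 J/(m^2 K).
ΔQ = C ΔT = 8.29×10^7 × 4.67 = 3.87×10^8 J/m².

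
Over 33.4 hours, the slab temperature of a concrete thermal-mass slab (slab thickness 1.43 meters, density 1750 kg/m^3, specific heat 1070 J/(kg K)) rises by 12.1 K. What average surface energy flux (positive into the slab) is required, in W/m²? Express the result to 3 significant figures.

Areal heat capacity C = ρ c_p D = 1750 × 1070 × 1.43 = 2.68×10^6 J/(m^2 K).
Required heat per unit area: Q = C ΔT = 2.68×10^6 × 12.1 = 3.24×10^7 J/m².
Flux F = Q / Δt = 3.24×10^7 / 1.20×10^5 s = 269 W/m².

269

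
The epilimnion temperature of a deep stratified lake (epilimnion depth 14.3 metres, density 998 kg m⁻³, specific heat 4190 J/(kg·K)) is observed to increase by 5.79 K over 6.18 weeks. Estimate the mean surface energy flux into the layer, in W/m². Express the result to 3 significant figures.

92.6

Areal heat capacity C = ρ c_p D = 998 × 4190 × 14.3 = 5.98×10^7 J m⁻² K⁻¹.
Required heat per unit area: Q = C ΔT = 5.98×10^7 × 5.79 = 3.46×10^8 J/m².
Flux F = Q / Δt = 3.46×10^8 / 3.74×10^6 s = 92.6 W/m².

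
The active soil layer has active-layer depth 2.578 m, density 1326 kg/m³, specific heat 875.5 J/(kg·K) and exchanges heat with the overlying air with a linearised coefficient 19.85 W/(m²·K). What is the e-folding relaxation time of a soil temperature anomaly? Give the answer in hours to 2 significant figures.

Areal heat capacity C = ρ c_p D = 1326 × 875.5 × 2.578 = 2.99×10^6 J m⁻² K⁻¹.
Relaxation time τ = C / λ = 2.99×10^6 / 19.85 = 1.51×10^5 s.
In hours: 1.51×10^5 s / (3600 s/hour) = 41.9 hours.

42 hours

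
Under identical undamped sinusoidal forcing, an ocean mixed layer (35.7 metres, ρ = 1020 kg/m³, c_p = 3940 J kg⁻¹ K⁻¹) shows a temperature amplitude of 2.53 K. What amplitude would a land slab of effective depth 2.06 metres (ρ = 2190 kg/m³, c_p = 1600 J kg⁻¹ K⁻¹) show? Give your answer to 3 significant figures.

C_ocean = 1.43×10^8 J/(m²·K); C_land = 7.22×10^6 J/(m²·K).
A ∝ 1/C ⇒ A_land = A_ocean × C_ocean/C_land = 2.53 × 19.9 = 50.3 K.

50.3 K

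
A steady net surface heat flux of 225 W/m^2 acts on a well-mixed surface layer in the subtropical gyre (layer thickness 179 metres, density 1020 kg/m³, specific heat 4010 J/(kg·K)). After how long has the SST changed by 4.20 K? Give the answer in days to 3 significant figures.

158 days

Areal heat capacity C = ρ c_p D = 1020 × 4010 × 179 = 7.32×10^8 J m⁻² K⁻¹.
Time required: Δt = C ΔT / F = 7.32×10^8 × 4.20 / 225 = 1.37×10^7 s.
In days: 1.37×10^7 s / (86400 s/day) = 158 days.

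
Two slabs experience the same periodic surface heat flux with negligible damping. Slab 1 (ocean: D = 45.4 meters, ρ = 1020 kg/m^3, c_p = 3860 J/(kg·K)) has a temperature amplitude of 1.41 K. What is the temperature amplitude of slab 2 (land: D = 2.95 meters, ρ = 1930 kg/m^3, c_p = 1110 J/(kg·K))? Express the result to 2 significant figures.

40 K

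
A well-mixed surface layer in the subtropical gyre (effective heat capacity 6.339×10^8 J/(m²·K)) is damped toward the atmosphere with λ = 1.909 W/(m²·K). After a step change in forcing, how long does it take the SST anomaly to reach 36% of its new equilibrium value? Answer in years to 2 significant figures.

4.7 years

Areal heat capacity C = 6.339×10^8 J/(m²·K) (given).
τ = C / λ = 6.34×10^8 / 1.909 = 3.32×10^8 s.
Fraction reached: 1 − e^(−t/τ) = 0.36 ⇒ t = −τ ln(1 − 0.36) = τ × 0.446.
t = 1.48×10^8 s = 4.70 years.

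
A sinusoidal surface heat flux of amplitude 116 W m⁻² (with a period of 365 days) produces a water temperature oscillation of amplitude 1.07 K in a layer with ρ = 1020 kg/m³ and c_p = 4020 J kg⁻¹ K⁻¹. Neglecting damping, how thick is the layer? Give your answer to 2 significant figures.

ω = 2π / 3.15×10^7 s = 1.99×10^-7 s⁻¹.
Required C = F₀ / (A ω) = 116 / (1.07 × 1.99×10^-7) = 5.44×10^8 J/(m²·K).
D = C / (ρ c_p) = 5.44×10^8 / (1020 × 4020) = 133 m.

130 m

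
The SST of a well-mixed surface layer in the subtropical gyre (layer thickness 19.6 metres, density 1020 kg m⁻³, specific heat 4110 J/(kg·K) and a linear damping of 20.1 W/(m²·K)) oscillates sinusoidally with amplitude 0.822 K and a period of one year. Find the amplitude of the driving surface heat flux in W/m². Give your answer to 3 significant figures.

Areal heat capacity C = ρ c_p D = 1020 × 4110 × 19.6 = 8.22×10^7 J m⁻² K⁻¹.
ω = 2π / 3.15×10^7 s = 1.99×10^-7 s⁻¹.
√((Cω)² + λ²) = √((16.4)² + 20.1²) = 25.9 W/(m²·K).
F₀ = A × √((Cω)²+λ²) = 0.822 × 25.9 = 21.3 W/m².

21.3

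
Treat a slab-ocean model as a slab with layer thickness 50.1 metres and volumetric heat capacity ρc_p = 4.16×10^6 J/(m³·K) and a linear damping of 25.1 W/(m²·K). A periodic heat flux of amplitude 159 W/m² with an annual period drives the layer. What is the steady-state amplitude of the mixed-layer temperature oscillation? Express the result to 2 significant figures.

Areal heat capacity C = ρc_p × D = 4.16×10^6 × 50.1 = 2.08×10^8 J/(m²·K).
Angular frequency ω = 2π / T = 2π / 3.15×10^7 s = 1.99×10^-7 s⁻¹.
√((Cω)² + λ²) = √((41.5)² + 25.1²) = 48.5 W/(m²·K).
Amplitude A = F₀ / √((Cω)²+λ²) = 159 / 48.5 = 3.28 K.

3.3 K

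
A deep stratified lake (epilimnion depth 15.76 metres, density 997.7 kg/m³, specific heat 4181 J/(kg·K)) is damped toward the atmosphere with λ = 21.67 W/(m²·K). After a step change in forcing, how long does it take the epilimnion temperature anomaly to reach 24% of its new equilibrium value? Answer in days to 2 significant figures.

9.6 days

Areal heat capacity C = ρ c_p D = 997.7 × 4181 × 15.76 = 6.57×10^7 J/(m^2 K).
τ = C / λ = 6.57×10^7 / 21.67 = 3.03×10^6 s.
Fraction reached: 1 − e^(−t/τ) = 0.24 ⇒ t = −τ ln(1 − 0.24) = τ × 0.274.
t = 8.33×10^5 s = 9.64 days.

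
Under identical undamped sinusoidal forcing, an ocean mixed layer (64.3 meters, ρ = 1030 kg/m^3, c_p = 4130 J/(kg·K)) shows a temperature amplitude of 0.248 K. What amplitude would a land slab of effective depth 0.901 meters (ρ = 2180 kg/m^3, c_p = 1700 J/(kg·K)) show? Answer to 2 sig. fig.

20 K

C_ocean = 2.74×10^8 J/(m²·K); C_land = 3.34×10^6 J/(m²·K).
A ∝ 1/C ⇒ A_land = A_ocean × C_ocean/C_land = 0.248 × 81.9 = 20.3 K.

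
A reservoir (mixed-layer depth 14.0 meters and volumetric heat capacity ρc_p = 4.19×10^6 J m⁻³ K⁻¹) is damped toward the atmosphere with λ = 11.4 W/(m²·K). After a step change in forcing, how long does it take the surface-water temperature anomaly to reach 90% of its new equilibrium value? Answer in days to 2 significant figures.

Areal heat capacity C = ρc_p × D = 4.19×10^6 × 14.0 = 5.87×10^7 J/(m²·K).
τ = C / λ = 5.87×10^7 / 11.4 = 5.15×10^6 s.
Fraction reached: 1 − e^(−t/τ) = 0.90 ⇒ t = −τ ln(1 − 0.90) = τ × 2.30.
t = 1.18×10^7 s = 137 days.

140 days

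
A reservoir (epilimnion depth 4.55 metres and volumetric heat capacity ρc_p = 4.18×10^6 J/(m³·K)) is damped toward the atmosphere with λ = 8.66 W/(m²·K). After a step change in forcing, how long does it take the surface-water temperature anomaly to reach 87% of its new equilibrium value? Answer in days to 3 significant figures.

51.9 days

Areal heat capacity C = ρc_p × D = 4.18×10^6 × 4.55 = 1.90×10^7 J/(m²·K).
τ = C / λ = 1.90×10^7 / 8.66 = 2.20×10^6 s.
Fraction reached: 1 − e^(−t/τ) = 0.87 ⇒ t = −τ ln(1 − 0.87) = τ × 2.04.
t = 4.48×10^6 s = 51.9 days.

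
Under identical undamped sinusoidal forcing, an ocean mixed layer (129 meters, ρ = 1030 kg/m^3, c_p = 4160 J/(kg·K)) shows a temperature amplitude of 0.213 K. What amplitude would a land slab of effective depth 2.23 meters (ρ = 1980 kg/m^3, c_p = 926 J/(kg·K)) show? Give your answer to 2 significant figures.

29 K

C_ocean = 5.53×10^8 J/(m²·K); C_land = 4.09×10^6 J/(m²·K).
A ∝ 1/C ⇒ A_land = A_ocean × C_ocean/C_land = 0.213 × 135 = 28.8 K.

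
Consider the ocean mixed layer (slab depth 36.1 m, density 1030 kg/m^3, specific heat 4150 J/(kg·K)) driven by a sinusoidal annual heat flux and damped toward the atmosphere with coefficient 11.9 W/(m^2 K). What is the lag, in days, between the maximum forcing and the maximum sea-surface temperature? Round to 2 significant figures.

70 days

Areal heat capacity C = ρ c_p D = 1030 × 4150 × 36.1 = 1.54×10^8 J/(m^2 K).
ω = 2π / 3.15×10^7 s = 1.99×10^-7 s⁻¹.
Phase lag φ = arctan(Cω/λ) = arctan(30.7/11.9) = 1.20 rad.
Time lag = φ / ω = 1.20 / 1.99×10^-7 = 6.03×10^6 s = 69.8 days.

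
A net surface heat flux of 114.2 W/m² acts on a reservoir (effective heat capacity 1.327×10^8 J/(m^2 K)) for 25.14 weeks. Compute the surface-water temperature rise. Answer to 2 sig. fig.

Areal heat capacity C = 1.327×10^8 J/(m^2 K) (given).
Net heat input Q = F Δt = 114.2 × (25.14 weeks × 6.048×10^5 s/week) = 1.74×10^9 J/m².
ΔT = Q / C = 1.74×10^9 / 1.33×10^8 = 13.1 K.

13 K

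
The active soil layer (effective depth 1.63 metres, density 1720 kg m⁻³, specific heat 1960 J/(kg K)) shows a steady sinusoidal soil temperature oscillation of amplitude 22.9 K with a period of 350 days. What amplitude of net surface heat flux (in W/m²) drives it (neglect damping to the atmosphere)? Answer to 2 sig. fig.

26

Areal heat capacity C = ρ c_p D = 1720 × 1960 × 1.63 = 5.50×10^6 J/(m^2 K).
ω = 2π / 3.02×10^7 s = 2.08×10^-7 s⁻¹.
Cω = 5.50×10^6 × 2.08×10^-7 = 1.14 W/(m²·K).
F₀ = A × Cω = 22.9 × 1.14 = 26.1 W/m².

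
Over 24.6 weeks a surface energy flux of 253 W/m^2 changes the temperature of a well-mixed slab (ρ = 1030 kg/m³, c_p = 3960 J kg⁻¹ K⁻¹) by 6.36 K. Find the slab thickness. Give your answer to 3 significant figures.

145 m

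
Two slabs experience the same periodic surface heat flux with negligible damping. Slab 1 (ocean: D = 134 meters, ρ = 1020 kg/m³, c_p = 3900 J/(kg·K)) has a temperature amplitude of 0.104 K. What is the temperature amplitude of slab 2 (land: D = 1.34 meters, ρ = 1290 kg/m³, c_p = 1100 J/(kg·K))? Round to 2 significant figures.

29 K

C_ocean = 5.33×10^8 J/(m²·K); C_land = 1.90×10^6 J/(m²·K).
A ∝ 1/C ⇒ A_land = A_ocean × C_ocean/C_land = 0.104 × 280 = 29.2 K.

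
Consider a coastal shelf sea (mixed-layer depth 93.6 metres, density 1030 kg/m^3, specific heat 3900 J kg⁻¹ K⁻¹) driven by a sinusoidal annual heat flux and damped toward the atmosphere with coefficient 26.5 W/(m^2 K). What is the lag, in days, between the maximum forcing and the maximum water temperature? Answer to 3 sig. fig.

71.5 days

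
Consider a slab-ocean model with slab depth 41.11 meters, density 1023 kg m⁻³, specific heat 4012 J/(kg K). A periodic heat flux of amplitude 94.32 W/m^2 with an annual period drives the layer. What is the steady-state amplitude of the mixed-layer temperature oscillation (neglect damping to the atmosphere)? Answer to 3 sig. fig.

Areal heat capacity C = ρ c_p D = 1023 × 4012 × 41.11 = 1.69×10^8 J m⁻² K⁻¹.
Angular frequency ω = 2π / T = 2π / 3.15×10^7 s = 1.99×10^-7 s⁻¹.
Cω = 1.69×10^8 × 1.99×10^-7 = 33.6 W/(m²·K).
Amplitude A = F₀ / (Cω) = 94.32 / 33.6 = 2.81 K.

2.81 K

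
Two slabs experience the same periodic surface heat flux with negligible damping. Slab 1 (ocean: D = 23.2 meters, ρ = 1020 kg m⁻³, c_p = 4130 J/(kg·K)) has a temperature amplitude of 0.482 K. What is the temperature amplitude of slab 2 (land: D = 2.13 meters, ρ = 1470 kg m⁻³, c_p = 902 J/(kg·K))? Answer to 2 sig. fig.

17 K

C_ocean = 9.77×10^7 J/(m²·K); C_land = 2.82×10^6 J/(m²·K).
A ∝ 1/C ⇒ A_land = A_ocean × C_ocean/C_land = 0.482 × 34.6 = 16.7 K.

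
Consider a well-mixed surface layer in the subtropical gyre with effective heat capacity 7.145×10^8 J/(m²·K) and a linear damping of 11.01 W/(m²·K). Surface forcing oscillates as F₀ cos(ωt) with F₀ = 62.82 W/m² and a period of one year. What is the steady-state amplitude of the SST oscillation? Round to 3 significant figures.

0.440 K

Areal heat capacity C = 7.145×10^8 J/(m²·K) (given).
Angular frequency ω = 2π / T = 2π / 3.15×10^7 s = 1.99×10^-7 s⁻¹.
√((Cω)² + λ²) = √((142)² + 11.01²) = 143 W/(m²·K).
Amplitude A = F₀ / √((Cω)²+λ²) = 62.82 / 143 = 0.440 K.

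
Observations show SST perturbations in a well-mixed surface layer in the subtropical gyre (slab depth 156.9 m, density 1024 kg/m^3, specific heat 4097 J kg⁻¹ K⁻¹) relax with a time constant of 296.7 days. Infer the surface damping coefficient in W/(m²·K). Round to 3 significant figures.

Areal heat capacity C = ρ c_p D = 1024 × 4097 × 156.9 = 6.58×10^8 J m⁻² K⁻¹.
τ = 296.7 days = 2.56×10^7 s.
λ = C / τ = 6.58×10^8 / 2.56×10^7 = 25.7 W/(m²·K).

25.7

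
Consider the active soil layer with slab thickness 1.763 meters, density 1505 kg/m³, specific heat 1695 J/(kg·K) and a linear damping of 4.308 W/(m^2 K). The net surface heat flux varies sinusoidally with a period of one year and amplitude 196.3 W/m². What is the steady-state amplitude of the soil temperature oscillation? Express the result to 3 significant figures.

Areal heat capacity C = ρ c_p D = 1505 × 1695 × 1.763 = 4.50×10^6 J/(m²·K).
Angular frequency ω = 2π / T = 2π / 3.15×10^7 s = 1.99×10^-7 s⁻¹.
√((Cω)² + λ²) = √((0.896)² + 4.308²) = 4.40 W/(m²·K).
Amplitude A = F₀ / √((Cω)²+λ²) = 196.3 / 4.40 = 44.6 K.

44.6 K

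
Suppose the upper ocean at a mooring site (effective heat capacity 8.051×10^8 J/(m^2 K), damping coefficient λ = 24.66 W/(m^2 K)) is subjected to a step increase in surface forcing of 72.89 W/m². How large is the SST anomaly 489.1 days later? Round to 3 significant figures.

2.15 K

Areal heat capacity C = 8.051×10^8 J/(m^2 K) (given).
τ = C / λ = 8.05×10^8 / 24.66 = 3.26×10^7 s.
Equilibrium anomaly ΔT_eq = F / λ = 72.89 / 24.66 = 2.96 K.
t = 489.1 days = 4.23×10^7 s, so t/τ = 1.29.
ΔT(t) = ΔT_eq (1 − e^(−t/τ)) = 2.96 × (1 − e^−1.29) = 2.15 K.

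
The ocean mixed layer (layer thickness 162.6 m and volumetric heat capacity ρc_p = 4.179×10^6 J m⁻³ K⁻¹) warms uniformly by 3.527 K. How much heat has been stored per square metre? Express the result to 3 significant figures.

Areal heat capacity C = ρc_p × D = 4.179×10^6 × 162.6 = 6.80×10^8 J m⁻² K⁻¹.
ΔQ = C ΔT = 6.80×10^8 × 3.527 = 2.40×10^9 J/m².

2.40×10^9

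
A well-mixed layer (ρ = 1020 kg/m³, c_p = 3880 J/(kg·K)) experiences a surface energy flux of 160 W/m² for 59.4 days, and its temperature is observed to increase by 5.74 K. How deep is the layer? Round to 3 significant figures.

Heat input Q = F Δt = 160 × 5.13×10^6 s = 8.21×10^8 J/m².
Required areal heat capacity C = Q / ΔT = 1.43×10^8 J/(m²·K).
Depth D = C / (ρ c_p) = 1.43×10^8 / (1020 × 3880) = 36.1 m.

36.1 m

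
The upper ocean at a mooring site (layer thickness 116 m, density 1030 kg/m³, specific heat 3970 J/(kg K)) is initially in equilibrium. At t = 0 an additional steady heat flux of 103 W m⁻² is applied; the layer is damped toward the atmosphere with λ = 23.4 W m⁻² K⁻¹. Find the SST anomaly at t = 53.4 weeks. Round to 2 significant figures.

3.5 K

Areal heat capacity C = ρ c_p D = 1030 × 3970 × 116 = 4.74×10^8 J/(m²·K).
τ = C / λ = 4.74×10^8 / 23.4 = 2.03×10^7 s.
Equilibrium anomaly ΔT_eq = F / λ = 103 / 23.4 = 4.40 K.
t = 53.4 weeks = 3.23×10^7 s, so t/τ = 1.59.
ΔT(t) = ΔT_eq (1 − e^(−t/τ)) = 4.40 × (1 − e^−1.59) = 3.51 K.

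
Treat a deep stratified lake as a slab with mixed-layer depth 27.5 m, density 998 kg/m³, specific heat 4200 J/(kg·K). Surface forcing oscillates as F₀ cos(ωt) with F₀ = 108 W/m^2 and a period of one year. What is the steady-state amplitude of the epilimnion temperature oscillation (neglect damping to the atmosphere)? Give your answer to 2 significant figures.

4.7 K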